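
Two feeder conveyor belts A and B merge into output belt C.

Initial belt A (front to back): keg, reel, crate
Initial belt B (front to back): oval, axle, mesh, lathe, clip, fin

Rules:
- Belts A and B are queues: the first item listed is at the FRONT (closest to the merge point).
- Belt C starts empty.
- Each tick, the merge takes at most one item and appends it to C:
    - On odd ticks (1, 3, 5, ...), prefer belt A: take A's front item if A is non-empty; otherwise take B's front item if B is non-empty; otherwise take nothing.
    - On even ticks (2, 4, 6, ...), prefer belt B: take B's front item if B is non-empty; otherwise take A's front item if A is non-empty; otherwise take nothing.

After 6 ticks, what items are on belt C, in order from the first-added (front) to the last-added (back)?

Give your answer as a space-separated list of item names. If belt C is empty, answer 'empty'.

Answer: keg oval reel axle crate mesh

Derivation:
Tick 1: prefer A, take keg from A; A=[reel,crate] B=[oval,axle,mesh,lathe,clip,fin] C=[keg]
Tick 2: prefer B, take oval from B; A=[reel,crate] B=[axle,mesh,lathe,clip,fin] C=[keg,oval]
Tick 3: prefer A, take reel from A; A=[crate] B=[axle,mesh,lathe,clip,fin] C=[keg,oval,reel]
Tick 4: prefer B, take axle from B; A=[crate] B=[mesh,lathe,clip,fin] C=[keg,oval,reel,axle]
Tick 5: prefer A, take crate from A; A=[-] B=[mesh,lathe,clip,fin] C=[keg,oval,reel,axle,crate]
Tick 6: prefer B, take mesh from B; A=[-] B=[lathe,clip,fin] C=[keg,oval,reel,axle,crate,mesh]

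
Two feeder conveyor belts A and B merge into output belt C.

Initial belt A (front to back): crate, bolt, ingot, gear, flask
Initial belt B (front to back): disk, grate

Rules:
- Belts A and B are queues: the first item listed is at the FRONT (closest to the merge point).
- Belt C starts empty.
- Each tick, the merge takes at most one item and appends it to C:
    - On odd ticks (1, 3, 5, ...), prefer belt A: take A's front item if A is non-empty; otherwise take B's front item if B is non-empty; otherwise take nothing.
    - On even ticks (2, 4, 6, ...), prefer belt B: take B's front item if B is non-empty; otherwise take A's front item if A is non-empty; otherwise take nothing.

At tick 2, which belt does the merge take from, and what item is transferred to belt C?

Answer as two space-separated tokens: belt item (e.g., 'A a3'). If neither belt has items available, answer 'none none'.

Answer: B disk

Derivation:
Tick 1: prefer A, take crate from A; A=[bolt,ingot,gear,flask] B=[disk,grate] C=[crate]
Tick 2: prefer B, take disk from B; A=[bolt,ingot,gear,flask] B=[grate] C=[crate,disk]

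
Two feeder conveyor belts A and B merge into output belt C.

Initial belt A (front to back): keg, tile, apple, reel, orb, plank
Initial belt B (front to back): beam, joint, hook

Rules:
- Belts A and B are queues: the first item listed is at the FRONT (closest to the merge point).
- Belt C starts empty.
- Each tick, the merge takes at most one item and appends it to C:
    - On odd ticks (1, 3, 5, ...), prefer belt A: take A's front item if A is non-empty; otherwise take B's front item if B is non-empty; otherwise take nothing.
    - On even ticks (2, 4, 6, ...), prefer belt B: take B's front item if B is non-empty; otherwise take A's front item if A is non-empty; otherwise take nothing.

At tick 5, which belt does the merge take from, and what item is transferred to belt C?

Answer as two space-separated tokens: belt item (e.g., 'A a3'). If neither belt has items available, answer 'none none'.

Answer: A apple

Derivation:
Tick 1: prefer A, take keg from A; A=[tile,apple,reel,orb,plank] B=[beam,joint,hook] C=[keg]
Tick 2: prefer B, take beam from B; A=[tile,apple,reel,orb,plank] B=[joint,hook] C=[keg,beam]
Tick 3: prefer A, take tile from A; A=[apple,reel,orb,plank] B=[joint,hook] C=[keg,beam,tile]
Tick 4: prefer B, take joint from B; A=[apple,reel,orb,plank] B=[hook] C=[keg,beam,tile,joint]
Tick 5: prefer A, take apple from A; A=[reel,orb,plank] B=[hook] C=[keg,beam,tile,joint,apple]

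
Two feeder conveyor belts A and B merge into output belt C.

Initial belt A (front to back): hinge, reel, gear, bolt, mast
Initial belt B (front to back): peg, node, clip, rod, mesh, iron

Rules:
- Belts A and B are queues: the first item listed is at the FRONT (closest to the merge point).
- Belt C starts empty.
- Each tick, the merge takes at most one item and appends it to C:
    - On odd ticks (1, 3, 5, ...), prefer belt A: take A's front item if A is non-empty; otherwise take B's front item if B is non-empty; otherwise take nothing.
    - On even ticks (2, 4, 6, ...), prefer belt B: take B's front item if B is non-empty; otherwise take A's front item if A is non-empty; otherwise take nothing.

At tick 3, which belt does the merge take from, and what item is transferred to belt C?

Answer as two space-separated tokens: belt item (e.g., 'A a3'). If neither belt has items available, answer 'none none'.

Tick 1: prefer A, take hinge from A; A=[reel,gear,bolt,mast] B=[peg,node,clip,rod,mesh,iron] C=[hinge]
Tick 2: prefer B, take peg from B; A=[reel,gear,bolt,mast] B=[node,clip,rod,mesh,iron] C=[hinge,peg]
Tick 3: prefer A, take reel from A; A=[gear,bolt,mast] B=[node,clip,rod,mesh,iron] C=[hinge,peg,reel]

Answer: A reel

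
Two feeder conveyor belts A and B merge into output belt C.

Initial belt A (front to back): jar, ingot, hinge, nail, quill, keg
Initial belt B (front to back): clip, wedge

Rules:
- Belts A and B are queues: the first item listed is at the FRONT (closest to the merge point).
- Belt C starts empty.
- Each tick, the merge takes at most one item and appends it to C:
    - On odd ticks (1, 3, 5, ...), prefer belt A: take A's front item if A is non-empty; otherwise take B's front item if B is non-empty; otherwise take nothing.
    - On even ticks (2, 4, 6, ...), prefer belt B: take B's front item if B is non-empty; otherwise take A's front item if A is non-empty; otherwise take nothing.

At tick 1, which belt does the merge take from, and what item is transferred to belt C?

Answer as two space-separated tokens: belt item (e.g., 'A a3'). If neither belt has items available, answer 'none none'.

Answer: A jar

Derivation:
Tick 1: prefer A, take jar from A; A=[ingot,hinge,nail,quill,keg] B=[clip,wedge] C=[jar]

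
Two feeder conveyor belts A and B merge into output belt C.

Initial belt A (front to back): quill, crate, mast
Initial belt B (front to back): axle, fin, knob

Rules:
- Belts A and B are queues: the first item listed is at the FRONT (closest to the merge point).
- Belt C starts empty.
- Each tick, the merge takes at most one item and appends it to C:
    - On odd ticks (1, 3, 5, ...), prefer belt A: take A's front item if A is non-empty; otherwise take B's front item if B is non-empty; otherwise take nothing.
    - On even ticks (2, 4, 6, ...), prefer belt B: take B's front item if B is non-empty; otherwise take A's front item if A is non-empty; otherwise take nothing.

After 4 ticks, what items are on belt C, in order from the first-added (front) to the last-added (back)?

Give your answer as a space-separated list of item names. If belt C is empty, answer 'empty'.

Answer: quill axle crate fin

Derivation:
Tick 1: prefer A, take quill from A; A=[crate,mast] B=[axle,fin,knob] C=[quill]
Tick 2: prefer B, take axle from B; A=[crate,mast] B=[fin,knob] C=[quill,axle]
Tick 3: prefer A, take crate from A; A=[mast] B=[fin,knob] C=[quill,axle,crate]
Tick 4: prefer B, take fin from B; A=[mast] B=[knob] C=[quill,axle,crate,fin]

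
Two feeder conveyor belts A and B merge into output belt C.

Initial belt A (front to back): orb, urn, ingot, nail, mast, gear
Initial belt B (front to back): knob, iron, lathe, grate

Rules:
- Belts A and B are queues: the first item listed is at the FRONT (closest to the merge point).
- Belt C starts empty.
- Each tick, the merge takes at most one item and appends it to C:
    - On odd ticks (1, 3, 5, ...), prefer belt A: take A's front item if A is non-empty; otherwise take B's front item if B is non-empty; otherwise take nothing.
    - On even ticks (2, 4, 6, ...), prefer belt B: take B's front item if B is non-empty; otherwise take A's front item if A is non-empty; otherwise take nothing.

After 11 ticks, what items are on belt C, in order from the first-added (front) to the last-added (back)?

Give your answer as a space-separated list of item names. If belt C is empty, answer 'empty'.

Answer: orb knob urn iron ingot lathe nail grate mast gear

Derivation:
Tick 1: prefer A, take orb from A; A=[urn,ingot,nail,mast,gear] B=[knob,iron,lathe,grate] C=[orb]
Tick 2: prefer B, take knob from B; A=[urn,ingot,nail,mast,gear] B=[iron,lathe,grate] C=[orb,knob]
Tick 3: prefer A, take urn from A; A=[ingot,nail,mast,gear] B=[iron,lathe,grate] C=[orb,knob,urn]
Tick 4: prefer B, take iron from B; A=[ingot,nail,mast,gear] B=[lathe,grate] C=[orb,knob,urn,iron]
Tick 5: prefer A, take ingot from A; A=[nail,mast,gear] B=[lathe,grate] C=[orb,knob,urn,iron,ingot]
Tick 6: prefer B, take lathe from B; A=[nail,mast,gear] B=[grate] C=[orb,knob,urn,iron,ingot,lathe]
Tick 7: prefer A, take nail from A; A=[mast,gear] B=[grate] C=[orb,knob,urn,iron,ingot,lathe,nail]
Tick 8: prefer B, take grate from B; A=[mast,gear] B=[-] C=[orb,knob,urn,iron,ingot,lathe,nail,grate]
Tick 9: prefer A, take mast from A; A=[gear] B=[-] C=[orb,knob,urn,iron,ingot,lathe,nail,grate,mast]
Tick 10: prefer B, take gear from A; A=[-] B=[-] C=[orb,knob,urn,iron,ingot,lathe,nail,grate,mast,gear]
Tick 11: prefer A, both empty, nothing taken; A=[-] B=[-] C=[orb,knob,urn,iron,ingot,lathe,nail,grate,mast,gear]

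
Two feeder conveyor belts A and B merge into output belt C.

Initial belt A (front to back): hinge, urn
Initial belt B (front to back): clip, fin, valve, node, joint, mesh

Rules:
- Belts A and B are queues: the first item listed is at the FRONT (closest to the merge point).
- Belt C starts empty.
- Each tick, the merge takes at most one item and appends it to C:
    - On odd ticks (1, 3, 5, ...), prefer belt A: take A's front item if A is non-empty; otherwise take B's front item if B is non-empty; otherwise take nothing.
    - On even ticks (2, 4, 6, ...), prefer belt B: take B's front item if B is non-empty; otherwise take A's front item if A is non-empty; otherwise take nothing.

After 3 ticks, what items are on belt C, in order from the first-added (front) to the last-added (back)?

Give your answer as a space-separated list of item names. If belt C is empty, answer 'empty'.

Answer: hinge clip urn

Derivation:
Tick 1: prefer A, take hinge from A; A=[urn] B=[clip,fin,valve,node,joint,mesh] C=[hinge]
Tick 2: prefer B, take clip from B; A=[urn] B=[fin,valve,node,joint,mesh] C=[hinge,clip]
Tick 3: prefer A, take urn from A; A=[-] B=[fin,valve,node,joint,mesh] C=[hinge,clip,urn]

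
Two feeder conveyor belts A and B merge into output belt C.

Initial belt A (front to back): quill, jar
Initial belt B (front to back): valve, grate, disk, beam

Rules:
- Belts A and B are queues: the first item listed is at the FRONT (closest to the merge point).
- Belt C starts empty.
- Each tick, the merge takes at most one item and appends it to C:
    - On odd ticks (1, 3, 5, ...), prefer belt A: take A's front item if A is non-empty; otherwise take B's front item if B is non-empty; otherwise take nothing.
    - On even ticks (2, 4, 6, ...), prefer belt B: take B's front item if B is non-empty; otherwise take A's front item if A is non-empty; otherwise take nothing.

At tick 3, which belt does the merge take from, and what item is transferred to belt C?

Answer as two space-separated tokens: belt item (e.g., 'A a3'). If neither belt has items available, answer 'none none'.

Tick 1: prefer A, take quill from A; A=[jar] B=[valve,grate,disk,beam] C=[quill]
Tick 2: prefer B, take valve from B; A=[jar] B=[grate,disk,beam] C=[quill,valve]
Tick 3: prefer A, take jar from A; A=[-] B=[grate,disk,beam] C=[quill,valve,jar]

Answer: A jar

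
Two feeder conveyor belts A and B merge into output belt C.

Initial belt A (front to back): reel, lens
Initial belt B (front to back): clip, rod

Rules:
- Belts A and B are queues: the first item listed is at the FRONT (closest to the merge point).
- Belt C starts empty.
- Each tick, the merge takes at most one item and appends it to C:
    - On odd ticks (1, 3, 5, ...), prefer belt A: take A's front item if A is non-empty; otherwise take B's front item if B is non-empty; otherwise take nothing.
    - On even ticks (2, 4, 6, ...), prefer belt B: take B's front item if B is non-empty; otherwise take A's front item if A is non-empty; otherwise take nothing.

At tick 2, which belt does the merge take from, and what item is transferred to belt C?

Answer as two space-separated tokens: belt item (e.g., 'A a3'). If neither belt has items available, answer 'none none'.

Answer: B clip

Derivation:
Tick 1: prefer A, take reel from A; A=[lens] B=[clip,rod] C=[reel]
Tick 2: prefer B, take clip from B; A=[lens] B=[rod] C=[reel,clip]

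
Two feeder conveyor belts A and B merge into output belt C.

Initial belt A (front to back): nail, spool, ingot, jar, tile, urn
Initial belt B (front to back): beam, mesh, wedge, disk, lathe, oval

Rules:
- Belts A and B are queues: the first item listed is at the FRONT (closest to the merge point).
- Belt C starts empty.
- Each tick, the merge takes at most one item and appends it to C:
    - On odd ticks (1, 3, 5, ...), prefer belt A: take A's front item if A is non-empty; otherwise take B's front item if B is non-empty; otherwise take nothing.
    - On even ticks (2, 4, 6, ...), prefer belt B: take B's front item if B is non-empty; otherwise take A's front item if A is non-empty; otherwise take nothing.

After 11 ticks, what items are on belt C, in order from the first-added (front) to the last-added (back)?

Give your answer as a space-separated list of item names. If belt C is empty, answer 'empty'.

Answer: nail beam spool mesh ingot wedge jar disk tile lathe urn

Derivation:
Tick 1: prefer A, take nail from A; A=[spool,ingot,jar,tile,urn] B=[beam,mesh,wedge,disk,lathe,oval] C=[nail]
Tick 2: prefer B, take beam from B; A=[spool,ingot,jar,tile,urn] B=[mesh,wedge,disk,lathe,oval] C=[nail,beam]
Tick 3: prefer A, take spool from A; A=[ingot,jar,tile,urn] B=[mesh,wedge,disk,lathe,oval] C=[nail,beam,spool]
Tick 4: prefer B, take mesh from B; A=[ingot,jar,tile,urn] B=[wedge,disk,lathe,oval] C=[nail,beam,spool,mesh]
Tick 5: prefer A, take ingot from A; A=[jar,tile,urn] B=[wedge,disk,lathe,oval] C=[nail,beam,spool,mesh,ingot]
Tick 6: prefer B, take wedge from B; A=[jar,tile,urn] B=[disk,lathe,oval] C=[nail,beam,spool,mesh,ingot,wedge]
Tick 7: prefer A, take jar from A; A=[tile,urn] B=[disk,lathe,oval] C=[nail,beam,spool,mesh,ingot,wedge,jar]
Tick 8: prefer B, take disk from B; A=[tile,urn] B=[lathe,oval] C=[nail,beam,spool,mesh,ingot,wedge,jar,disk]
Tick 9: prefer A, take tile from A; A=[urn] B=[lathe,oval] C=[nail,beam,spool,mesh,ingot,wedge,jar,disk,tile]
Tick 10: prefer B, take lathe from B; A=[urn] B=[oval] C=[nail,beam,spool,mesh,ingot,wedge,jar,disk,tile,lathe]
Tick 11: prefer A, take urn from A; A=[-] B=[oval] C=[nail,beam,spool,mesh,ingot,wedge,jar,disk,tile,lathe,urn]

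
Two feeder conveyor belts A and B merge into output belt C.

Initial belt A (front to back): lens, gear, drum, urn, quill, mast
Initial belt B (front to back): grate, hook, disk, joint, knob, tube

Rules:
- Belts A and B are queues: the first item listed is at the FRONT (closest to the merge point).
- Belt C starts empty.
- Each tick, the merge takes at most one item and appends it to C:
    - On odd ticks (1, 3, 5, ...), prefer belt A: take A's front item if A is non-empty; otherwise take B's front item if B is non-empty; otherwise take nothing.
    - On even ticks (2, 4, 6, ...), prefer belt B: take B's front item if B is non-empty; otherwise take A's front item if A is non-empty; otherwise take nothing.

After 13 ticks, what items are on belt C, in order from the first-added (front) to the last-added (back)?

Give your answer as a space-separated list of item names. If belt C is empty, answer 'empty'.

Tick 1: prefer A, take lens from A; A=[gear,drum,urn,quill,mast] B=[grate,hook,disk,joint,knob,tube] C=[lens]
Tick 2: prefer B, take grate from B; A=[gear,drum,urn,quill,mast] B=[hook,disk,joint,knob,tube] C=[lens,grate]
Tick 3: prefer A, take gear from A; A=[drum,urn,quill,mast] B=[hook,disk,joint,knob,tube] C=[lens,grate,gear]
Tick 4: prefer B, take hook from B; A=[drum,urn,quill,mast] B=[disk,joint,knob,tube] C=[lens,grate,gear,hook]
Tick 5: prefer A, take drum from A; A=[urn,quill,mast] B=[disk,joint,knob,tube] C=[lens,grate,gear,hook,drum]
Tick 6: prefer B, take disk from B; A=[urn,quill,mast] B=[joint,knob,tube] C=[lens,grate,gear,hook,drum,disk]
Tick 7: prefer A, take urn from A; A=[quill,mast] B=[joint,knob,tube] C=[lens,grate,gear,hook,drum,disk,urn]
Tick 8: prefer B, take joint from B; A=[quill,mast] B=[knob,tube] C=[lens,grate,gear,hook,drum,disk,urn,joint]
Tick 9: prefer A, take quill from A; A=[mast] B=[knob,tube] C=[lens,grate,gear,hook,drum,disk,urn,joint,quill]
Tick 10: prefer B, take knob from B; A=[mast] B=[tube] C=[lens,grate,gear,hook,drum,disk,urn,joint,quill,knob]
Tick 11: prefer A, take mast from A; A=[-] B=[tube] C=[lens,grate,gear,hook,drum,disk,urn,joint,quill,knob,mast]
Tick 12: prefer B, take tube from B; A=[-] B=[-] C=[lens,grate,gear,hook,drum,disk,urn,joint,quill,knob,mast,tube]
Tick 13: prefer A, both empty, nothing taken; A=[-] B=[-] C=[lens,grate,gear,hook,drum,disk,urn,joint,quill,knob,mast,tube]

Answer: lens grate gear hook drum disk urn joint quill knob mast tube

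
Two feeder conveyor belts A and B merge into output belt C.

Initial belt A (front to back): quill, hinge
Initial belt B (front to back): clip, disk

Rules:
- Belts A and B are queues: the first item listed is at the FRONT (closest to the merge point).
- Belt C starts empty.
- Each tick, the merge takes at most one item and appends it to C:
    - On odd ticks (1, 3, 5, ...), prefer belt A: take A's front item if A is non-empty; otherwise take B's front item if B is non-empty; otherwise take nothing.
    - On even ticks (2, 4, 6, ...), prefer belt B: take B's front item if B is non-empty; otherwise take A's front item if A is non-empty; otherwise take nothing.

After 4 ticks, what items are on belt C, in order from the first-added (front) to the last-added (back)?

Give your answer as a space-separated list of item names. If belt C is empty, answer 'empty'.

Tick 1: prefer A, take quill from A; A=[hinge] B=[clip,disk] C=[quill]
Tick 2: prefer B, take clip from B; A=[hinge] B=[disk] C=[quill,clip]
Tick 3: prefer A, take hinge from A; A=[-] B=[disk] C=[quill,clip,hinge]
Tick 4: prefer B, take disk from B; A=[-] B=[-] C=[quill,clip,hinge,disk]

Answer: quill clip hinge disk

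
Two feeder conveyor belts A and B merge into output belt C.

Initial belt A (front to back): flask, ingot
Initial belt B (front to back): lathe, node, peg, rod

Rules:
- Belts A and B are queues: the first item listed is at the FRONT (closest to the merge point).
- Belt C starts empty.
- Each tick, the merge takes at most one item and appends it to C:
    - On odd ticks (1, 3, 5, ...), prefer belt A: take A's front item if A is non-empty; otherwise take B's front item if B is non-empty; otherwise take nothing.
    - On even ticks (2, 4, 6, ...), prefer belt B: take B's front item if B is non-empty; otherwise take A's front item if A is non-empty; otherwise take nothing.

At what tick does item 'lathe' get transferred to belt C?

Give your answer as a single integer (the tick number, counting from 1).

Answer: 2

Derivation:
Tick 1: prefer A, take flask from A; A=[ingot] B=[lathe,node,peg,rod] C=[flask]
Tick 2: prefer B, take lathe from B; A=[ingot] B=[node,peg,rod] C=[flask,lathe]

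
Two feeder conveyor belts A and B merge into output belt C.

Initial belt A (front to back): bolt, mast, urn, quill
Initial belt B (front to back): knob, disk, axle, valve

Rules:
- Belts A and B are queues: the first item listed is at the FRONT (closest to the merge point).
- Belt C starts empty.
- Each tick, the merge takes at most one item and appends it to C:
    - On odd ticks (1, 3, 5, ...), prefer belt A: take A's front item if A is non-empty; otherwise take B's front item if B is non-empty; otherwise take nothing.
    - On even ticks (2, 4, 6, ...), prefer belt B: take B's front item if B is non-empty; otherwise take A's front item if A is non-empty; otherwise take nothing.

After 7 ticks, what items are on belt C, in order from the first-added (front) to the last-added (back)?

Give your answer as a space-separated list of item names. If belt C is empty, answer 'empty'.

Tick 1: prefer A, take bolt from A; A=[mast,urn,quill] B=[knob,disk,axle,valve] C=[bolt]
Tick 2: prefer B, take knob from B; A=[mast,urn,quill] B=[disk,axle,valve] C=[bolt,knob]
Tick 3: prefer A, take mast from A; A=[urn,quill] B=[disk,axle,valve] C=[bolt,knob,mast]
Tick 4: prefer B, take disk from B; A=[urn,quill] B=[axle,valve] C=[bolt,knob,mast,disk]
Tick 5: prefer A, take urn from A; A=[quill] B=[axle,valve] C=[bolt,knob,mast,disk,urn]
Tick 6: prefer B, take axle from B; A=[quill] B=[valve] C=[bolt,knob,mast,disk,urn,axle]
Tick 7: prefer A, take quill from A; A=[-] B=[valve] C=[bolt,knob,mast,disk,urn,axle,quill]

Answer: bolt knob mast disk urn axle quill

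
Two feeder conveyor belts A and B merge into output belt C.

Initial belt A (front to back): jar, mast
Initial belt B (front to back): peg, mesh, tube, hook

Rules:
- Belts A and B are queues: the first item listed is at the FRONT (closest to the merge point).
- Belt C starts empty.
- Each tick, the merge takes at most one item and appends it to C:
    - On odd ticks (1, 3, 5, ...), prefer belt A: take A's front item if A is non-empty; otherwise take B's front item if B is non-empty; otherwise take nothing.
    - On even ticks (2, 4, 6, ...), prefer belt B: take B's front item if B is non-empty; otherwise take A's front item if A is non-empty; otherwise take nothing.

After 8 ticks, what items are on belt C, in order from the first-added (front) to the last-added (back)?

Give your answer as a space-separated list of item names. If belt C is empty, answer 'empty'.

Tick 1: prefer A, take jar from A; A=[mast] B=[peg,mesh,tube,hook] C=[jar]
Tick 2: prefer B, take peg from B; A=[mast] B=[mesh,tube,hook] C=[jar,peg]
Tick 3: prefer A, take mast from A; A=[-] B=[mesh,tube,hook] C=[jar,peg,mast]
Tick 4: prefer B, take mesh from B; A=[-] B=[tube,hook] C=[jar,peg,mast,mesh]
Tick 5: prefer A, take tube from B; A=[-] B=[hook] C=[jar,peg,mast,mesh,tube]
Tick 6: prefer B, take hook from B; A=[-] B=[-] C=[jar,peg,mast,mesh,tube,hook]
Tick 7: prefer A, both empty, nothing taken; A=[-] B=[-] C=[jar,peg,mast,mesh,tube,hook]
Tick 8: prefer B, both empty, nothing taken; A=[-] B=[-] C=[jar,peg,mast,mesh,tube,hook]

Answer: jar peg mast mesh tube hook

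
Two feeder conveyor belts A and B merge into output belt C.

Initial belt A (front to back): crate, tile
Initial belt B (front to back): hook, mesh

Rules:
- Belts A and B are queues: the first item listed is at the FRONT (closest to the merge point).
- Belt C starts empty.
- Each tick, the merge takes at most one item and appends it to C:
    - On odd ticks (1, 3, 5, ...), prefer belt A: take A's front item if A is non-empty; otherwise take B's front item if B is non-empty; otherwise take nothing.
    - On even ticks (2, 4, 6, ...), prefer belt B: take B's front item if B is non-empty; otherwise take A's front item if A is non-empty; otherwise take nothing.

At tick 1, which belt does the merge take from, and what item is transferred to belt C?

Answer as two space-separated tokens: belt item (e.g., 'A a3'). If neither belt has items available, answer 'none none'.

Answer: A crate

Derivation:
Tick 1: prefer A, take crate from A; A=[tile] B=[hook,mesh] C=[crate]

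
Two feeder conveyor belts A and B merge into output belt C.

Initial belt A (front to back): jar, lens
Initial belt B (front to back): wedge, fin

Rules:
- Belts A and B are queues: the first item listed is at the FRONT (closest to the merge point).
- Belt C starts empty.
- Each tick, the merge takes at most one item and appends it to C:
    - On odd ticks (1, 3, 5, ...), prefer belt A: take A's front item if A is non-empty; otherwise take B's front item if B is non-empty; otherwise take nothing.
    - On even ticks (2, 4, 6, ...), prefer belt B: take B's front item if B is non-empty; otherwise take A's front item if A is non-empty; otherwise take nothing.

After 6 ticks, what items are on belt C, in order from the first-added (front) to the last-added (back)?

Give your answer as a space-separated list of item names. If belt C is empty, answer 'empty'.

Tick 1: prefer A, take jar from A; A=[lens] B=[wedge,fin] C=[jar]
Tick 2: prefer B, take wedge from B; A=[lens] B=[fin] C=[jar,wedge]
Tick 3: prefer A, take lens from A; A=[-] B=[fin] C=[jar,wedge,lens]
Tick 4: prefer B, take fin from B; A=[-] B=[-] C=[jar,wedge,lens,fin]
Tick 5: prefer A, both empty, nothing taken; A=[-] B=[-] C=[jar,wedge,lens,fin]
Tick 6: prefer B, both empty, nothing taken; A=[-] B=[-] C=[jar,wedge,lens,fin]

Answer: jar wedge lens fin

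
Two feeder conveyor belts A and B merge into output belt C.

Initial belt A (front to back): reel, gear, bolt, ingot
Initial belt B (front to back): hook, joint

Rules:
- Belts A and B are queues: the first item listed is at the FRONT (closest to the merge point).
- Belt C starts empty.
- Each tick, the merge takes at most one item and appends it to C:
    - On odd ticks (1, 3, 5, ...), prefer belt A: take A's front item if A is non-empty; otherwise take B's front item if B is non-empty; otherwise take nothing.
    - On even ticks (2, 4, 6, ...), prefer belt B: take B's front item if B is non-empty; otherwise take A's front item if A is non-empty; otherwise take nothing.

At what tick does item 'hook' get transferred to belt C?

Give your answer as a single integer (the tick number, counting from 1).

Answer: 2

Derivation:
Tick 1: prefer A, take reel from A; A=[gear,bolt,ingot] B=[hook,joint] C=[reel]
Tick 2: prefer B, take hook from B; A=[gear,bolt,ingot] B=[joint] C=[reel,hook]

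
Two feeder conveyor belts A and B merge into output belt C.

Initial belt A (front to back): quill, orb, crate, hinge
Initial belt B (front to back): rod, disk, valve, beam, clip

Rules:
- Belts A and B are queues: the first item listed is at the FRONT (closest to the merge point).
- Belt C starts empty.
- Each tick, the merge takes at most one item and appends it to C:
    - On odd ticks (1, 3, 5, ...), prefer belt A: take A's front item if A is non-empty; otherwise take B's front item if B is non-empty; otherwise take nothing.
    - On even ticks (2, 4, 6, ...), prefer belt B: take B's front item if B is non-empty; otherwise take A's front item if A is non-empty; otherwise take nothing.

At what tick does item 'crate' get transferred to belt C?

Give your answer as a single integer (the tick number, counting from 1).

Tick 1: prefer A, take quill from A; A=[orb,crate,hinge] B=[rod,disk,valve,beam,clip] C=[quill]
Tick 2: prefer B, take rod from B; A=[orb,crate,hinge] B=[disk,valve,beam,clip] C=[quill,rod]
Tick 3: prefer A, take orb from A; A=[crate,hinge] B=[disk,valve,beam,clip] C=[quill,rod,orb]
Tick 4: prefer B, take disk from B; A=[crate,hinge] B=[valve,beam,clip] C=[quill,rod,orb,disk]
Tick 5: prefer A, take crate from A; A=[hinge] B=[valve,beam,clip] C=[quill,rod,orb,disk,crate]

Answer: 5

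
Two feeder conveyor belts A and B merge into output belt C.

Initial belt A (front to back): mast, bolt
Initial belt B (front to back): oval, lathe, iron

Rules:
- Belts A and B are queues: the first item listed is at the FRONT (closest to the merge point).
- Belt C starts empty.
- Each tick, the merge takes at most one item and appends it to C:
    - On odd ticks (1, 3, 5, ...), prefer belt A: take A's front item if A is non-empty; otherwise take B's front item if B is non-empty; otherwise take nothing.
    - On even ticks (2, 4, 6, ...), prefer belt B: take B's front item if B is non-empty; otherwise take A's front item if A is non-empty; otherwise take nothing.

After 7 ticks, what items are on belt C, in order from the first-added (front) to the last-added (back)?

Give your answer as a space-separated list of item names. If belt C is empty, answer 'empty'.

Tick 1: prefer A, take mast from A; A=[bolt] B=[oval,lathe,iron] C=[mast]
Tick 2: prefer B, take oval from B; A=[bolt] B=[lathe,iron] C=[mast,oval]
Tick 3: prefer A, take bolt from A; A=[-] B=[lathe,iron] C=[mast,oval,bolt]
Tick 4: prefer B, take lathe from B; A=[-] B=[iron] C=[mast,oval,bolt,lathe]
Tick 5: prefer A, take iron from B; A=[-] B=[-] C=[mast,oval,bolt,lathe,iron]
Tick 6: prefer B, both empty, nothing taken; A=[-] B=[-] C=[mast,oval,bolt,lathe,iron]
Tick 7: prefer A, both empty, nothing taken; A=[-] B=[-] C=[mast,oval,bolt,lathe,iron]

Answer: mast oval bolt lathe iron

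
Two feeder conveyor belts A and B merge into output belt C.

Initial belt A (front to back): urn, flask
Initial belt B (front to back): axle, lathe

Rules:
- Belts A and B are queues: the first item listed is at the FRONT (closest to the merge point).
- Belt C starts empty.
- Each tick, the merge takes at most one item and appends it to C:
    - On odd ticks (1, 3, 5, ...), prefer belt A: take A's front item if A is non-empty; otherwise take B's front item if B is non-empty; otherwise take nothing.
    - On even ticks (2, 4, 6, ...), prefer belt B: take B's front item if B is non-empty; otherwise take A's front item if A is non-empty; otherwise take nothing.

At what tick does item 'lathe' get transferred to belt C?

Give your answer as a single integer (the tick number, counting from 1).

Tick 1: prefer A, take urn from A; A=[flask] B=[axle,lathe] C=[urn]
Tick 2: prefer B, take axle from B; A=[flask] B=[lathe] C=[urn,axle]
Tick 3: prefer A, take flask from A; A=[-] B=[lathe] C=[urn,axle,flask]
Tick 4: prefer B, take lathe from B; A=[-] B=[-] C=[urn,axle,flask,lathe]

Answer: 4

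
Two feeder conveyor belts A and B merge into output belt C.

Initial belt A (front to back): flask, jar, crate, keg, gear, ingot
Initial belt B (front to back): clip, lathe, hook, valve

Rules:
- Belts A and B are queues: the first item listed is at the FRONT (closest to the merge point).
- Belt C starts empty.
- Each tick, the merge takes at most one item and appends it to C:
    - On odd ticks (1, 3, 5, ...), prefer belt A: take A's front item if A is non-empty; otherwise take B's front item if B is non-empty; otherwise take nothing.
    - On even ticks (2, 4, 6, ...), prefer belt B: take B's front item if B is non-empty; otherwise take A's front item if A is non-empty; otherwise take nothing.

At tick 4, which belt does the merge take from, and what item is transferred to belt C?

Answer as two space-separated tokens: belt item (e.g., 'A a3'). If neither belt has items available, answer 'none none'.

Answer: B lathe

Derivation:
Tick 1: prefer A, take flask from A; A=[jar,crate,keg,gear,ingot] B=[clip,lathe,hook,valve] C=[flask]
Tick 2: prefer B, take clip from B; A=[jar,crate,keg,gear,ingot] B=[lathe,hook,valve] C=[flask,clip]
Tick 3: prefer A, take jar from A; A=[crate,keg,gear,ingot] B=[lathe,hook,valve] C=[flask,clip,jar]
Tick 4: prefer B, take lathe from B; A=[crate,keg,gear,ingot] B=[hook,valve] C=[flask,clip,jar,lathe]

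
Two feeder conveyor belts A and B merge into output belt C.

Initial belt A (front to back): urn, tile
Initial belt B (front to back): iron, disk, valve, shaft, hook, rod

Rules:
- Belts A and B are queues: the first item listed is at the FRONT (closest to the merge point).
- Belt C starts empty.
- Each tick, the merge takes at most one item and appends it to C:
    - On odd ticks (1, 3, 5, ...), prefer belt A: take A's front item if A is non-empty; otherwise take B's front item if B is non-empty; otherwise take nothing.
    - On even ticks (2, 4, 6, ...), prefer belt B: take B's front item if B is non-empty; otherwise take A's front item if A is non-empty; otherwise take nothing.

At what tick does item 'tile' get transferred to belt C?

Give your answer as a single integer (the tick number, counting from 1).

Answer: 3

Derivation:
Tick 1: prefer A, take urn from A; A=[tile] B=[iron,disk,valve,shaft,hook,rod] C=[urn]
Tick 2: prefer B, take iron from B; A=[tile] B=[disk,valve,shaft,hook,rod] C=[urn,iron]
Tick 3: prefer A, take tile from A; A=[-] B=[disk,valve,shaft,hook,rod] C=[urn,iron,tile]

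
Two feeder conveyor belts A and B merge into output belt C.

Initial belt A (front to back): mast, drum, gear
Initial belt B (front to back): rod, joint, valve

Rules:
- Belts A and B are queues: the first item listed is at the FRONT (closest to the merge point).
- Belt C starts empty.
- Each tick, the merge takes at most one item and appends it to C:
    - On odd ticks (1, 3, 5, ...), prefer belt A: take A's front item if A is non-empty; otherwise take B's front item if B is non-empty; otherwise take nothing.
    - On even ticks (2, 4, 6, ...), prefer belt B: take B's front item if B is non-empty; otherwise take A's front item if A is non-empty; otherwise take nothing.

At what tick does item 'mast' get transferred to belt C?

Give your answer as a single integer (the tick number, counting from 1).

Answer: 1

Derivation:
Tick 1: prefer A, take mast from A; A=[drum,gear] B=[rod,joint,valve] C=[mast]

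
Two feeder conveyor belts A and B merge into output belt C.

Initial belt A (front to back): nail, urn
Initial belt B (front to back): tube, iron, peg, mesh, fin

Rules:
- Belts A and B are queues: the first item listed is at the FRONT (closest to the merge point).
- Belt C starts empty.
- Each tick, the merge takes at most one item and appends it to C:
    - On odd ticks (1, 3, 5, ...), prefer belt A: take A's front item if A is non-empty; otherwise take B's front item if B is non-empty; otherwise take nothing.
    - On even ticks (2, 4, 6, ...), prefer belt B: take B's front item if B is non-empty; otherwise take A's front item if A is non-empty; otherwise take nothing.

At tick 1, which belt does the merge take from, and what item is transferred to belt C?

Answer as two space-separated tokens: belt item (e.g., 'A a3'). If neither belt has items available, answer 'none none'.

Tick 1: prefer A, take nail from A; A=[urn] B=[tube,iron,peg,mesh,fin] C=[nail]

Answer: A nail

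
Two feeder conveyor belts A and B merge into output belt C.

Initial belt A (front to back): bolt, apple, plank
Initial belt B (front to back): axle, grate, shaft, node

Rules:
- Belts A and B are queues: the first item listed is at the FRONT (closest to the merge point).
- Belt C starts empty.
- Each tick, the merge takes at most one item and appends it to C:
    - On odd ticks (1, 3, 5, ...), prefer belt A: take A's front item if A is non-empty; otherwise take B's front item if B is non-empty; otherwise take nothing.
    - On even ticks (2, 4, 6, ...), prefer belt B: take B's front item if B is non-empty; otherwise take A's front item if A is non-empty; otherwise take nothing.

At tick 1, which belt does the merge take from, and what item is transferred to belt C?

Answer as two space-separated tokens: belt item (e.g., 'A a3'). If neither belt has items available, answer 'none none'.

Answer: A bolt

Derivation:
Tick 1: prefer A, take bolt from A; A=[apple,plank] B=[axle,grate,shaft,node] C=[bolt]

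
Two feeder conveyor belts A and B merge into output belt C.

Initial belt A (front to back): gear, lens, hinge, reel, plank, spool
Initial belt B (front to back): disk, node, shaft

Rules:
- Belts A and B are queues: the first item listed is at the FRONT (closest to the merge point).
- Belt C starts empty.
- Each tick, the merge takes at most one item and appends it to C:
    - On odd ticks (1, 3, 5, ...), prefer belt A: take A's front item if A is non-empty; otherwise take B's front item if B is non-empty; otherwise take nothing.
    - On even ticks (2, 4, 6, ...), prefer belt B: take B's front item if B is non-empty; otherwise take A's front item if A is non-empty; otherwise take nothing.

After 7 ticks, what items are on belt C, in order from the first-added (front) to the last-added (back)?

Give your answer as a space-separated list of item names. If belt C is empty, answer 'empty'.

Tick 1: prefer A, take gear from A; A=[lens,hinge,reel,plank,spool] B=[disk,node,shaft] C=[gear]
Tick 2: prefer B, take disk from B; A=[lens,hinge,reel,plank,spool] B=[node,shaft] C=[gear,disk]
Tick 3: prefer A, take lens from A; A=[hinge,reel,plank,spool] B=[node,shaft] C=[gear,disk,lens]
Tick 4: prefer B, take node from B; A=[hinge,reel,plank,spool] B=[shaft] C=[gear,disk,lens,node]
Tick 5: prefer A, take hinge from A; A=[reel,plank,spool] B=[shaft] C=[gear,disk,lens,node,hinge]
Tick 6: prefer B, take shaft from B; A=[reel,plank,spool] B=[-] C=[gear,disk,lens,node,hinge,shaft]
Tick 7: prefer A, take reel from A; A=[plank,spool] B=[-] C=[gear,disk,lens,node,hinge,shaft,reel]

Answer: gear disk lens node hinge shaft reel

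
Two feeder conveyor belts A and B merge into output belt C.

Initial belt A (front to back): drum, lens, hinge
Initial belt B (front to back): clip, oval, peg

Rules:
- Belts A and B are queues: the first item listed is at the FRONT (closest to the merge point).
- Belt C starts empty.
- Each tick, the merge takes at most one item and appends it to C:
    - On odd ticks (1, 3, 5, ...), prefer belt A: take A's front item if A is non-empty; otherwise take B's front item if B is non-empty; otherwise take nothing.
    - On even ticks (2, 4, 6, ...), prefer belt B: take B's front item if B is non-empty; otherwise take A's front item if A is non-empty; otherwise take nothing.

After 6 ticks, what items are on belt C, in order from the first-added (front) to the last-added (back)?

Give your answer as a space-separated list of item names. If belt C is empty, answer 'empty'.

Tick 1: prefer A, take drum from A; A=[lens,hinge] B=[clip,oval,peg] C=[drum]
Tick 2: prefer B, take clip from B; A=[lens,hinge] B=[oval,peg] C=[drum,clip]
Tick 3: prefer A, take lens from A; A=[hinge] B=[oval,peg] C=[drum,clip,lens]
Tick 4: prefer B, take oval from B; A=[hinge] B=[peg] C=[drum,clip,lens,oval]
Tick 5: prefer A, take hinge from A; A=[-] B=[peg] C=[drum,clip,lens,oval,hinge]
Tick 6: prefer B, take peg from B; A=[-] B=[-] C=[drum,clip,lens,oval,hinge,peg]

Answer: drum clip lens oval hinge peg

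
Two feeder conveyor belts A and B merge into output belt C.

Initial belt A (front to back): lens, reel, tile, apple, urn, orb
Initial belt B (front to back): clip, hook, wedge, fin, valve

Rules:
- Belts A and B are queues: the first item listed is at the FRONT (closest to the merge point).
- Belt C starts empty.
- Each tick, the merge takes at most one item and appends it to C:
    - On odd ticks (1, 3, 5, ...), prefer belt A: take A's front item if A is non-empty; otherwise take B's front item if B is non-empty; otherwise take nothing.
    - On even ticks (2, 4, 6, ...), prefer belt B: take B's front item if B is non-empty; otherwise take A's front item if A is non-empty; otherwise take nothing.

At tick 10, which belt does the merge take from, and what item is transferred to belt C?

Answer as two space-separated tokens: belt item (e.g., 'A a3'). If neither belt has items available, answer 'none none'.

Answer: B valve

Derivation:
Tick 1: prefer A, take lens from A; A=[reel,tile,apple,urn,orb] B=[clip,hook,wedge,fin,valve] C=[lens]
Tick 2: prefer B, take clip from B; A=[reel,tile,apple,urn,orb] B=[hook,wedge,fin,valve] C=[lens,clip]
Tick 3: prefer A, take reel from A; A=[tile,apple,urn,orb] B=[hook,wedge,fin,valve] C=[lens,clip,reel]
Tick 4: prefer B, take hook from B; A=[tile,apple,urn,orb] B=[wedge,fin,valve] C=[lens,clip,reel,hook]
Tick 5: prefer A, take tile from A; A=[apple,urn,orb] B=[wedge,fin,valve] C=[lens,clip,reel,hook,tile]
Tick 6: prefer B, take wedge from B; A=[apple,urn,orb] B=[fin,valve] C=[lens,clip,reel,hook,tile,wedge]
Tick 7: prefer A, take apple from A; A=[urn,orb] B=[fin,valve] C=[lens,clip,reel,hook,tile,wedge,apple]
Tick 8: prefer B, take fin from B; A=[urn,orb] B=[valve] C=[lens,clip,reel,hook,tile,wedge,apple,fin]
Tick 9: prefer A, take urn from A; A=[orb] B=[valve] C=[lens,clip,reel,hook,tile,wedge,apple,fin,urn]
Tick 10: prefer B, take valve from B; A=[orb] B=[-] C=[lens,clip,reel,hook,tile,wedge,apple,fin,urn,valve]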